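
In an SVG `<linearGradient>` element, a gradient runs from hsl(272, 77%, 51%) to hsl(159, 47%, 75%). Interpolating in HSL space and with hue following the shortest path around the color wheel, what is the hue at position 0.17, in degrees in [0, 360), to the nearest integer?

253

Hue arc: Δh = 159 − 272 = -113° (|Δh| ≤ 180, already the shorter path).
H = 272 + 0.17 × (-113) = 252.79 → 253°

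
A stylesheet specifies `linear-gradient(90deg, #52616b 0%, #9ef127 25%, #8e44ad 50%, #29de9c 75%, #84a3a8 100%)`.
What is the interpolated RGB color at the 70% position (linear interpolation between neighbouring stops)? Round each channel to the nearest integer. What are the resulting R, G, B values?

(61, 191, 159)

70% lies between the 50% and 75% stops, so the local fraction is t = (70 − 50)/(75 − 50) = 20/25 ≈ 0.8.
#8e44ad → (142, 68, 173); #29de9c → (41, 222, 156).
R = 142 + 0.8 × (41 − 142) = 61.2 → 61
G = 68 + 0.8 × (222 − 68) = 191.2 → 191
B = 173 + 0.8 × (156 − 173) = 159.4 → 159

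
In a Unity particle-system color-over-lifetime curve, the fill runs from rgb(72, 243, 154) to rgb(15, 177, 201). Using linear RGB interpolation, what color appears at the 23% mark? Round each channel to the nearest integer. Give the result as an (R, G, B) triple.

23% corresponds to t = 0.23.
R = 72 + 0.23 × (15 − 72) = 72 + 0.23 × -57 = 58.89 → 59
G = 243 + 0.23 × (177 − 243) = 243 + 0.23 × -66 = 227.82 → 228
B = 154 + 0.23 × (201 − 154) = 154 + 0.23 × 47 = 164.81 → 165

(59, 228, 165)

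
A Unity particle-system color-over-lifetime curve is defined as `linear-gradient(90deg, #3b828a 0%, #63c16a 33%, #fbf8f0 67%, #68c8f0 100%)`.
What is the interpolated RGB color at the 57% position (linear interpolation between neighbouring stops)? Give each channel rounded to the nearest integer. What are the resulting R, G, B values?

57% lies between the 33% and 67% stops, so the local fraction is t = (57 − 33)/(67 − 33) = 24/34 ≈ 0.7059.
#63c16a → (99, 193, 106); #fbf8f0 → (251, 248, 240).
R = 99 + 0.7059 × (251 − 99) = 206.297 → 206
G = 193 + 0.7059 × (248 − 193) = 231.825 → 232
B = 106 + 0.7059 × (240 − 106) = 200.591 → 201

(206, 232, 201)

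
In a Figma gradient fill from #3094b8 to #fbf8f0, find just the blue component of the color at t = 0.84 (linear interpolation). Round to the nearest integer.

B₁ = 184 (from #3094b8), B₂ = 240 (from #fbf8f0).
B = 184 + 0.84 × (240 − 184) = 231.04 → 231

231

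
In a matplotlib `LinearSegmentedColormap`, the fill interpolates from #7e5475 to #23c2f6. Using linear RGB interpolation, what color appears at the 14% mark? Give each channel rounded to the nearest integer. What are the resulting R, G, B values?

(113, 99, 135)

#7e5475 → (126, 84, 117); #23c2f6 → (35, 194, 246).
14% corresponds to t = 0.14.
R = 126 + 0.14 × (35 − 126) = 126 + 0.14 × -91 = 113.26 → 113
G = 84 + 0.14 × (194 − 84) = 84 + 0.14 × 110 = 99.4 → 99
B = 117 + 0.14 × (246 − 117) = 117 + 0.14 × 129 = 135.06 → 135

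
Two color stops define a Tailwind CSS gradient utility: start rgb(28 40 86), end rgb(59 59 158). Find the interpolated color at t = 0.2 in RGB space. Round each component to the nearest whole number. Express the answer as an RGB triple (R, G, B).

R = 28 + 0.2 × (59 − 28) = 28 + 0.2 × 31 = 34.2 → 34
G = 40 + 0.2 × (59 − 40) = 40 + 0.2 × 19 = 43.8 → 44
B = 86 + 0.2 × (158 − 86) = 86 + 0.2 × 72 = 100.4 → 100

(34, 44, 100)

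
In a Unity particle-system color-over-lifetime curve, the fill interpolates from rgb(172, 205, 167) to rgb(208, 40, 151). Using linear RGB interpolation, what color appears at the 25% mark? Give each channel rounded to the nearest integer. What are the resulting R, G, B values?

25% corresponds to t = 0.25.
R = 172 + 0.25 × (208 − 172) = 172 + 0.25 × 36 = 181 → 181
G = 205 + 0.25 × (40 − 205) = 205 + 0.25 × -165 = 163.75 → 164
B = 167 + 0.25 × (151 − 167) = 167 + 0.25 × -16 = 163 → 163

(181, 164, 163)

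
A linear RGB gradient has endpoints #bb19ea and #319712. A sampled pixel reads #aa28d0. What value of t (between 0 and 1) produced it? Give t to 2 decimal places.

Invert the lerp on the B channel (largest span, 216): t = (208 − 234) / (18 − 234) = -26/-216 = 0.12037.
Check on R: (170 − 187)/(49 − 187) = 0.1232 ✓

0.12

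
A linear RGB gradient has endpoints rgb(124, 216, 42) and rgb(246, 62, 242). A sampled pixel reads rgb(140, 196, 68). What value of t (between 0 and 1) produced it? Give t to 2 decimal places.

0.13

Invert the lerp on the B channel (largest span, 200): t = (68 − 42) / (242 − 42) = 26/200 = 0.13.
Check on R: (140 − 124)/(246 − 124) = 0.1311 ✓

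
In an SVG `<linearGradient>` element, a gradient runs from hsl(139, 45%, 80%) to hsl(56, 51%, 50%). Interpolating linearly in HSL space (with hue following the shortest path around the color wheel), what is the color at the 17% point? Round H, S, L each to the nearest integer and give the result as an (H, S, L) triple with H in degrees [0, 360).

(125, 46, 75)

Hue arc: Δh = 56 − 139 = -83° (|Δh| ≤ 180, already the shorter path).
H = 139 + 0.17 × (-83) = 124.89 → 125°
S = 45 + 0.17 × (51 − 45) = 46.02 → 46%
L = 80 + 0.17 × (50 − 80) = 74.9 → 75%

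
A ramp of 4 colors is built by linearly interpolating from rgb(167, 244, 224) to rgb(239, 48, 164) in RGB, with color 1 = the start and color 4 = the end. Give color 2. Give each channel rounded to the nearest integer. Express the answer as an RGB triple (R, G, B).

(191, 179, 204)

With 4 swatches and endpoints inclusive, swatch 2 sits at t = (2 − 1)/(4 − 1) = 1/3 ≈ 0.3333.
R = 167 + 0.3333 × (239 − 167) = 190.998 → 191
G = 244 + 0.3333 × (48 − 244) = 178.673 → 179
B = 224 + 0.3333 × (164 − 224) = 204.002 → 204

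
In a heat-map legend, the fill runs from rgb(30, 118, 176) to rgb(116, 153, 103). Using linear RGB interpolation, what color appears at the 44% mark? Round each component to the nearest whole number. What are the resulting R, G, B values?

44% corresponds to t = 0.44.
R = 30 + 0.44 × (116 − 30) = 30 + 0.44 × 86 = 67.84 → 68
G = 118 + 0.44 × (153 − 118) = 118 + 0.44 × 35 = 133.4 → 133
B = 176 + 0.44 × (103 − 176) = 176 + 0.44 × -73 = 143.88 → 144

(68, 133, 144)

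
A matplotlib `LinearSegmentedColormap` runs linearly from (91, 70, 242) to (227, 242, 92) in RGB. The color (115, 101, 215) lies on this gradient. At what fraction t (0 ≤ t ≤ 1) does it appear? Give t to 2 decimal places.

Invert the lerp on the G channel (largest span, 172): t = (101 − 70) / (242 − 70) = 31/172 = 0.18023.
Check on R: (115 − 91)/(227 − 91) = 0.1765 ✓

0.18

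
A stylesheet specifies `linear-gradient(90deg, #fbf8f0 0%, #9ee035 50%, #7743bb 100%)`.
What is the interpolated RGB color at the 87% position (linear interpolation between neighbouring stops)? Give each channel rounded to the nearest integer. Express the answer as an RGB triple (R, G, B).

(129, 108, 152)

87% lies between the 50% and 100% stops, so the local fraction is t = (87 − 50)/(100 − 50) = 37/50 ≈ 0.74.
#9ee035 → (158, 224, 53); #7743bb → (119, 67, 187).
R = 158 + 0.74 × (119 − 158) = 129.14 → 129
G = 224 + 0.74 × (67 − 224) = 107.82 → 108
B = 53 + 0.74 × (187 − 53) = 152.16 → 152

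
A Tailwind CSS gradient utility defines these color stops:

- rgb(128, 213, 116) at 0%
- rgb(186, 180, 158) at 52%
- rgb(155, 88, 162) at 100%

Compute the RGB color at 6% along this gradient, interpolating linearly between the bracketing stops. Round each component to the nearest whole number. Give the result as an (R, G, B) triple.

(135, 209, 121)

6% lies between the 0% and 52% stops, so the local fraction is t = (6 − 0)/(52 − 0) = 6/52 ≈ 0.1154.
R = 128 + 0.1154 × (186 − 128) = 134.693 → 135
G = 213 + 0.1154 × (180 − 213) = 209.192 → 209
B = 116 + 0.1154 × (158 − 116) = 120.847 → 121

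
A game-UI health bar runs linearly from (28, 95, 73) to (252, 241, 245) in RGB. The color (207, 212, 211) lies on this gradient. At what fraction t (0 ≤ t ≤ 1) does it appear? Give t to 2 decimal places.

Invert the lerp on the R channel (largest span, 224): t = (207 − 28) / (252 − 28) = 179/224 = 0.79911.
Check on G: (212 − 95)/(241 − 95) = 0.8014 ✓

0.80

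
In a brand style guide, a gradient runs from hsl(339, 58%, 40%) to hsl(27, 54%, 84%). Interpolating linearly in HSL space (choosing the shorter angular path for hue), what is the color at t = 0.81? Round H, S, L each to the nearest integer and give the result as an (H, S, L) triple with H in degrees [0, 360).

Hue: 27 − 339 = -312°, but |-312| > 180 so the shorter arc goes the other way: Δh = -312 + 360 = 48°.
H = 339 + 0.81 × (48) = 377.88 → 378 → 378 mod 360 = 18°
S = 58 + 0.81 × (54 − 58) = 54.76 → 55%
L = 40 + 0.81 × (84 − 40) = 75.64 → 76%

(18, 55, 76)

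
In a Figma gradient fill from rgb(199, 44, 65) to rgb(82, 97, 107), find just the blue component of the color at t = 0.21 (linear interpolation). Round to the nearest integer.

74

B = 65 + 0.21 × (107 − 65) = 73.82 → 74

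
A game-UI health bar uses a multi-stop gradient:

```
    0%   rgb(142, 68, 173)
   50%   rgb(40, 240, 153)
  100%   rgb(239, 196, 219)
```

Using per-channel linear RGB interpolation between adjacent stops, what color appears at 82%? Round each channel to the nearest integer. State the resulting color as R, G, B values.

82% lies between the 50% and 100% stops, so the local fraction is t = (82 − 50)/(100 − 50) = 32/50 ≈ 0.64.
R = 40 + 0.64 × (239 − 40) = 167.36 → 167
G = 240 + 0.64 × (196 − 240) = 211.84 → 212
B = 153 + 0.64 × (219 − 153) = 195.24 → 195

(167, 212, 195)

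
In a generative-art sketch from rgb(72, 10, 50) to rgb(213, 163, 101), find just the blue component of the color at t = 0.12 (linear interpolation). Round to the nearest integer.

56

B = 50 + 0.12 × (101 − 50) = 56.12 → 56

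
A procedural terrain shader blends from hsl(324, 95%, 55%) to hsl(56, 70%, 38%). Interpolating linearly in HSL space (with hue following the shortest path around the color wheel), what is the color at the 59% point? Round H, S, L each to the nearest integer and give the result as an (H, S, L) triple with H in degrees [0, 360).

(18, 80, 45)

Hue: 56 − 324 = -268°, but |-268| > 180 so the shorter arc goes the other way: Δh = -268 + 360 = 92°.
H = 324 + 0.59 × (92) = 378.28 → 378 → 378 mod 360 = 18°
S = 95 + 0.59 × (70 − 95) = 80.25 → 80%
L = 55 + 0.59 × (38 − 55) = 44.97 → 45%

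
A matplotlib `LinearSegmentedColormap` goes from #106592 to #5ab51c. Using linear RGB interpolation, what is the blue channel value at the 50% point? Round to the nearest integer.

B₁ = 146 (from #106592), B₂ = 28 (from #5ab51c).
B = 146 + 0.5 × (28 − 146) = 87 → 87

87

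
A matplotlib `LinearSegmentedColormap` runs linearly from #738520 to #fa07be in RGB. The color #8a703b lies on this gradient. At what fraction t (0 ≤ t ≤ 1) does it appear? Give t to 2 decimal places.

0.17

Invert the lerp on the B channel (largest span, 158): t = (59 − 32) / (190 − 32) = 27/158 = 0.17089.
Check on R: (138 − 115)/(250 − 115) = 0.1704 ✓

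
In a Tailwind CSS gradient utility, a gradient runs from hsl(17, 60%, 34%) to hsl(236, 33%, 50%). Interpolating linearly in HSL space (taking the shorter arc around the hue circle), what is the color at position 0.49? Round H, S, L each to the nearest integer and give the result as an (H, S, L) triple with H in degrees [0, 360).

Hue: 236 − 17 = 219°, but |219| > 180 so the shorter arc goes the other way: Δh = 219 − 360 = -141°.
H = 17 + 0.49 × (-141) = -52.09 → -52 → -52 mod 360 = 308°
S = 60 + 0.49 × (33 − 60) = 46.77 → 47%
L = 34 + 0.49 × (50 − 34) = 41.84 → 42%

(308, 47, 42)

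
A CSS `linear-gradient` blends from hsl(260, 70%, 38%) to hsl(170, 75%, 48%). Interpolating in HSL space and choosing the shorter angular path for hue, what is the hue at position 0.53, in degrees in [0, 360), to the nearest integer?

Hue arc: Δh = 170 − 260 = -90° (|Δh| ≤ 180, already the shorter path).
H = 260 + 0.53 × (-90) = 212.3 → 212°

212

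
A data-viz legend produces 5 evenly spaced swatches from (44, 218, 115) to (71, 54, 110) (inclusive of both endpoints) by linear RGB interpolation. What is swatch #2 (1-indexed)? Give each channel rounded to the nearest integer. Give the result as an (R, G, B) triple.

With 5 swatches and endpoints inclusive, swatch 2 sits at t = (2 − 1)/(5 − 1) = 1/4 ≈ 0.25.
R = 44 + 0.25 × (71 − 44) = 50.75 → 51
G = 218 + 0.25 × (54 − 218) = 177 → 177
B = 115 + 0.25 × (110 − 115) = 113.75 → 114

(51, 177, 114)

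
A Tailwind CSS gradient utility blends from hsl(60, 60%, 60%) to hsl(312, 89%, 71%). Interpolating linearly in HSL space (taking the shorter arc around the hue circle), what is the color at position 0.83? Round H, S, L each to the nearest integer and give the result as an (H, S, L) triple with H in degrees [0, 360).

Hue: 312 − 60 = 252°, but |252| > 180 so the shorter arc goes the other way: Δh = 252 − 360 = -108°.
H = 60 + 0.83 × (-108) = -29.64 → -30 → -30 mod 360 = 330°
S = 60 + 0.83 × (89 − 60) = 84.07 → 84%
L = 60 + 0.83 × (71 − 60) = 69.13 → 69%

(330, 84, 69)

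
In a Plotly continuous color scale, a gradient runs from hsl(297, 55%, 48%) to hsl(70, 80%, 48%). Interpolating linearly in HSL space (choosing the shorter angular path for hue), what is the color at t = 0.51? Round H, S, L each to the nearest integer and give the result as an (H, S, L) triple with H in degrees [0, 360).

(5, 68, 48)

Hue: 70 − 297 = -227°, but |-227| > 180 so the shorter arc goes the other way: Δh = -227 + 360 = 133°.
H = 297 + 0.51 × (133) = 364.83 → 365 → 365 mod 360 = 5°
S = 55 + 0.51 × (80 − 55) = 67.75 → 68%
L = 48 + 0.51 × (48 − 48) = 48 → 48%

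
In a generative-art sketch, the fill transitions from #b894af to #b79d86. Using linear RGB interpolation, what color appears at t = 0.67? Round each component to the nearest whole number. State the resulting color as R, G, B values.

#b894af → (184, 148, 175); #b79d86 → (183, 157, 134).
R = 184 + 0.67 × (183 − 184) = 184 + 0.67 × -1 = 183.33 → 183
G = 148 + 0.67 × (157 − 148) = 148 + 0.67 × 9 = 154.03 → 154
B = 175 + 0.67 × (134 − 175) = 175 + 0.67 × -41 = 147.53 → 148

(183, 154, 148)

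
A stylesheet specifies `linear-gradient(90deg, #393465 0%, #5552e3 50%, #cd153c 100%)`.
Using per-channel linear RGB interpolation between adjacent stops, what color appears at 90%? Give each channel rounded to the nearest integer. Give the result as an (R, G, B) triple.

(181, 33, 93)

90% lies between the 50% and 100% stops, so the local fraction is t = (90 − 50)/(100 − 50) = 40/50 ≈ 0.8.
#5552e3 → (85, 82, 227); #cd153c → (205, 21, 60).
R = 85 + 0.8 × (205 − 85) = 181 → 181
G = 82 + 0.8 × (21 − 82) = 33.2 → 33
B = 227 + 0.8 × (60 − 227) = 93.4 → 93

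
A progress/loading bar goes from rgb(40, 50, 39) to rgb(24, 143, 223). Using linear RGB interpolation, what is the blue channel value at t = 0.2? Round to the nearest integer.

B = 39 + 0.2 × (223 − 39) = 75.8 → 76

76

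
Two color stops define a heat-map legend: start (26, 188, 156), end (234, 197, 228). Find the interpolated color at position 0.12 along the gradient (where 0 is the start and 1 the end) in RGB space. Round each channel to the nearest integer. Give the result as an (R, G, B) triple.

R = 26 + 0.12 × (234 − 26) = 26 + 0.12 × 208 = 50.96 → 51
G = 188 + 0.12 × (197 − 188) = 188 + 0.12 × 9 = 189.08 → 189
B = 156 + 0.12 × (228 − 156) = 156 + 0.12 × 72 = 164.64 → 165

(51, 189, 165)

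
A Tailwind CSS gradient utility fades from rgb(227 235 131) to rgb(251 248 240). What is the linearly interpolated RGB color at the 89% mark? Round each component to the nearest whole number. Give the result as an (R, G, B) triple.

89% corresponds to t = 0.89.
R = 227 + 0.89 × (251 − 227) = 227 + 0.89 × 24 = 248.36 → 248
G = 235 + 0.89 × (248 − 235) = 235 + 0.89 × 13 = 246.57 → 247
B = 131 + 0.89 × (240 − 131) = 131 + 0.89 × 109 = 228.01 → 228

(248, 247, 228)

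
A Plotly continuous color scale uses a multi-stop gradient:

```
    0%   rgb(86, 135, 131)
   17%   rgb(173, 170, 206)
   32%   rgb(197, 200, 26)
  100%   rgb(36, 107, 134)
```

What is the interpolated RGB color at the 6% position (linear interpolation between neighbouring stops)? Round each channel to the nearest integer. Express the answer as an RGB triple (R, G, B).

(117, 147, 157)

6% lies between the 0% and 17% stops, so the local fraction is t = (6 − 0)/(17 − 0) = 6/17 ≈ 0.3529.
R = 86 + 0.3529 × (173 − 86) = 116.702 → 117
G = 135 + 0.3529 × (170 − 135) = 147.351 → 147
B = 131 + 0.3529 × (206 − 131) = 157.468 → 157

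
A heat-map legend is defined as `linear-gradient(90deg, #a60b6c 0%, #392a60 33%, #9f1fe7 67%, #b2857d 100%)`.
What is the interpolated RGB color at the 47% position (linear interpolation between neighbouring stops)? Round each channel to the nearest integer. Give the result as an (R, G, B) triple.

(99, 37, 152)

47% lies between the 33% and 67% stops, so the local fraction is t = (47 − 33)/(67 − 33) = 14/34 ≈ 0.4118.
#392a60 → (57, 42, 96); #9f1fe7 → (159, 31, 231).
R = 57 + 0.4118 × (159 − 57) = 99.004 → 99
G = 42 + 0.4118 × (31 − 42) = 37.47 → 37
B = 96 + 0.4118 × (231 − 96) = 151.593 → 152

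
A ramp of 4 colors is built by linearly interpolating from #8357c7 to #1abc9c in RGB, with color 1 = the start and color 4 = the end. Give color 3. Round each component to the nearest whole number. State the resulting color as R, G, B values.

(61, 154, 170)

With 4 swatches and endpoints inclusive, swatch 3 sits at t = (3 − 1)/(4 − 1) = 2/3 ≈ 0.6667.
#8357c7 → (131, 87, 199); #1abc9c → (26, 188, 156).
R = 131 + 0.6667 × (26 − 131) = 60.996 → 61
G = 87 + 0.6667 × (188 − 87) = 154.337 → 154
B = 199 + 0.6667 × (156 − 199) = 170.332 → 170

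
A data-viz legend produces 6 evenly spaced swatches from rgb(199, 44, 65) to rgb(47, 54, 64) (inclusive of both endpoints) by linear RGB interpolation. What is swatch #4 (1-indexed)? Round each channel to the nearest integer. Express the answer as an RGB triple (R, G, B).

(108, 50, 64)

With 6 swatches and endpoints inclusive, swatch 4 sits at t = (4 − 1)/(6 − 1) = 3/5 ≈ 0.6.
R = 199 + 0.6 × (47 − 199) = 107.8 → 108
G = 44 + 0.6 × (54 − 44) = 50 → 50
B = 65 + 0.6 × (64 − 65) = 64.4 → 64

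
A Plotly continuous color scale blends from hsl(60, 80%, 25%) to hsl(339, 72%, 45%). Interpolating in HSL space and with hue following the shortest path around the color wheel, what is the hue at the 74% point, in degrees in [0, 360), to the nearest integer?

Hue: 339 − 60 = 279°, but |279| > 180 so the shorter arc goes the other way: Δh = 279 − 360 = -81°.
H = 60 + 0.74 × (-81) = 0.06 → 0°

0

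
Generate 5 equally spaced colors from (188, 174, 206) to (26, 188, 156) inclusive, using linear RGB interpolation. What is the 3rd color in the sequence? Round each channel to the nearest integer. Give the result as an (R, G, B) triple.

(107, 181, 181)

With 5 swatches and endpoints inclusive, swatch 3 sits at t = (3 − 1)/(5 − 1) = 2/4 ≈ 0.5.
R = 188 + 0.5 × (26 − 188) = 107 → 107
G = 174 + 0.5 × (188 − 174) = 181 → 181
B = 206 + 0.5 × (156 − 206) = 181 → 181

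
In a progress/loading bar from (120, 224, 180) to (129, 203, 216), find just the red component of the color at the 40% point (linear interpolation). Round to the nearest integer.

R = 120 + 0.4 × (129 − 120) = 123.6 → 124

124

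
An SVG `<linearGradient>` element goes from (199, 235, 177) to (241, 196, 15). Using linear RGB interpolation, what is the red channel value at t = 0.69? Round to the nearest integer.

R = 199 + 0.69 × (241 − 199) = 227.98 → 228

228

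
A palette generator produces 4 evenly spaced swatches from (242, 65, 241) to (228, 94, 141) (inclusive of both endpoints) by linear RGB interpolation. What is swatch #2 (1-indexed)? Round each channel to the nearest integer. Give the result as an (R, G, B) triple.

(237, 75, 208)

With 4 swatches and endpoints inclusive, swatch 2 sits at t = (2 − 1)/(4 − 1) = 1/3 ≈ 0.3333.
R = 242 + 0.3333 × (228 − 242) = 237.334 → 237
G = 65 + 0.3333 × (94 − 65) = 74.666 → 75
B = 241 + 0.3333 × (141 − 241) = 207.67 → 208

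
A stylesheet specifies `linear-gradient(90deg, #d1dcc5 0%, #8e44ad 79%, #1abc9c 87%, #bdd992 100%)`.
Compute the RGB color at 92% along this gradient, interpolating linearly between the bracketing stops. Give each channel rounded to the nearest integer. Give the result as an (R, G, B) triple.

92% lies between the 87% and 100% stops, so the local fraction is t = (92 − 87)/(100 − 87) = 5/13 ≈ 0.3846.
#1abc9c → (26, 188, 156); #bdd992 → (189, 217, 146).
R = 26 + 0.3846 × (189 − 26) = 88.69 → 89
G = 188 + 0.3846 × (217 − 188) = 199.153 → 199
B = 156 + 0.3846 × (146 − 156) = 152.154 → 152

(89, 199, 152)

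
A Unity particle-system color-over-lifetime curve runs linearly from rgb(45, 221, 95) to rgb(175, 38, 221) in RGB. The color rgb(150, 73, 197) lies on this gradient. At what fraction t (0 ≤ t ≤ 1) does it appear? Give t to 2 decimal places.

Invert the lerp on the G channel (largest span, 183): t = (73 − 221) / (38 − 221) = -148/-183 = 0.80874.
Check on R: (150 − 45)/(175 − 45) = 0.8077 ✓

0.81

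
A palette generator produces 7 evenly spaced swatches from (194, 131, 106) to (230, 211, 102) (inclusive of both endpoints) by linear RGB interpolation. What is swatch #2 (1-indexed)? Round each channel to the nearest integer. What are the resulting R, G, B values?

(200, 144, 105)

With 7 swatches and endpoints inclusive, swatch 2 sits at t = (2 − 1)/(7 − 1) = 1/6 ≈ 0.1667.
R = 194 + 0.1667 × (230 − 194) = 200.001 → 200
G = 131 + 0.1667 × (211 − 131) = 144.336 → 144
B = 106 + 0.1667 × (102 − 106) = 105.333 → 105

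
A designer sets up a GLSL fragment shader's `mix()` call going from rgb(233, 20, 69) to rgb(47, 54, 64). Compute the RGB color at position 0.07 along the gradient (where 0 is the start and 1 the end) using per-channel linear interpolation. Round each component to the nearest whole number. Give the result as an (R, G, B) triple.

R = 233 + 0.07 × (47 − 233) = 233 + 0.07 × -186 = 219.98 → 220
G = 20 + 0.07 × (54 − 20) = 20 + 0.07 × 34 = 22.38 → 22
B = 69 + 0.07 × (64 − 69) = 69 + 0.07 × -5 = 68.65 → 69
So the blended color is (220, 22, 69), about #dc1645.

(220, 22, 69)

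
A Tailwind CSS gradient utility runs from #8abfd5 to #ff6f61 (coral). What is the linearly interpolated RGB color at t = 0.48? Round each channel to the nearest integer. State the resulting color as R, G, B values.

#8abfd5 → (138, 191, 213); #ff6f61 → (255, 111, 97).
R = 138 + 0.48 × (255 − 138) = 138 + 0.48 × 117 = 194.16 → 194
G = 191 + 0.48 × (111 − 191) = 191 + 0.48 × -80 = 152.6 → 153
B = 213 + 0.48 × (97 − 213) = 213 + 0.48 × -116 = 157.32 → 157
So the blended color is (194, 153, 157), about #c2999d.

(194, 153, 157)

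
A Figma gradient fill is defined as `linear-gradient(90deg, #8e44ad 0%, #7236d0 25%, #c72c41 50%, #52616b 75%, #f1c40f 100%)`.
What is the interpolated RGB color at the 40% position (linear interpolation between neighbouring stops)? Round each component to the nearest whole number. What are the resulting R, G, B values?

(165, 48, 122)

40% lies between the 25% and 50% stops, so the local fraction is t = (40 − 25)/(50 − 25) = 15/25 ≈ 0.6.
#7236d0 → (114, 54, 208); #c72c41 → (199, 44, 65).
R = 114 + 0.6 × (199 − 114) = 165 → 165
G = 54 + 0.6 × (44 − 54) = 48 → 48
B = 208 + 0.6 × (65 − 208) = 122.2 → 122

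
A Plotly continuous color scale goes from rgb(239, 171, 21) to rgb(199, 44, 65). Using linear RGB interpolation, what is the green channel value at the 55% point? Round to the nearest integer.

101

G = 171 + 0.55 × (44 − 171) = 101.15 → 101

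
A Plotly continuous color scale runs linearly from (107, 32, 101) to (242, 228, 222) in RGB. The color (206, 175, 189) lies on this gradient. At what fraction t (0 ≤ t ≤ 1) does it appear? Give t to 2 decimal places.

Invert the lerp on the G channel (largest span, 196): t = (175 − 32) / (228 − 32) = 143/196 = 0.72959.
Check on R: (206 − 107)/(242 − 107) = 0.7333 ✓

0.73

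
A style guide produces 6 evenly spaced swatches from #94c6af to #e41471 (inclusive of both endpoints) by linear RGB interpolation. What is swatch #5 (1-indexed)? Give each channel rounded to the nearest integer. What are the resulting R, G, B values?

(212, 56, 125)

With 6 swatches and endpoints inclusive, swatch 5 sits at t = (5 − 1)/(6 − 1) = 4/5 ≈ 0.8.
#94c6af → (148, 198, 175); #e41471 → (228, 20, 113).
R = 148 + 0.8 × (228 − 148) = 212 → 212
G = 198 + 0.8 × (20 − 198) = 55.6 → 56
B = 175 + 0.8 × (113 − 175) = 125.4 → 125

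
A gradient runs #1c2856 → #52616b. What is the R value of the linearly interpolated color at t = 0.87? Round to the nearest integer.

75

R₁ = 28 (from #1c2856), R₂ = 82 (from #52616b).
R = 28 + 0.87 × (82 − 28) = 74.98 → 75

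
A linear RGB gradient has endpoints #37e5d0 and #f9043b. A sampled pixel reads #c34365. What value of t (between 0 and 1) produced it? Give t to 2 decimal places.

Invert the lerp on the G channel (largest span, 225): t = (67 − 229) / (4 − 229) = -162/-225 = 0.72.
Check on R: (195 − 55)/(249 − 55) = 0.7216 ✓

0.72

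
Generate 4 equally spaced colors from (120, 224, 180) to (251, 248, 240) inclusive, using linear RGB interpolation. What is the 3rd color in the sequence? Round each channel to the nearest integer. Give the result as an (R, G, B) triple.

With 4 swatches and endpoints inclusive, swatch 3 sits at t = (3 − 1)/(4 − 1) = 2/3 ≈ 0.6667.
R = 120 + 0.6667 × (251 − 120) = 207.338 → 207
G = 224 + 0.6667 × (248 − 224) = 240.001 → 240
B = 180 + 0.6667 × (240 − 180) = 220.002 → 220

(207, 240, 220)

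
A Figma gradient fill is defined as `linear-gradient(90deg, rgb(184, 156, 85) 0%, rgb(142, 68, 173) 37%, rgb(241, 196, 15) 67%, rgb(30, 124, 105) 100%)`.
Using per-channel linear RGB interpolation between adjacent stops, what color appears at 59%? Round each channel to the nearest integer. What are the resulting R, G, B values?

59% lies between the 37% and 67% stops, so the local fraction is t = (59 − 37)/(67 − 37) = 22/30 ≈ 0.7333.
R = 142 + 0.7333 × (241 − 142) = 214.597 → 215
G = 68 + 0.7333 × (196 − 68) = 161.862 → 162
B = 173 + 0.7333 × (15 − 173) = 57.139 → 57

(215, 162, 57)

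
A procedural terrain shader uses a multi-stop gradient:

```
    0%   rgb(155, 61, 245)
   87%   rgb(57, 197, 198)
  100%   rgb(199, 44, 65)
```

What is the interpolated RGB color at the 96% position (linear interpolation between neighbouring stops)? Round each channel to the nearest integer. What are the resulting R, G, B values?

(155, 91, 106)

96% lies between the 87% and 100% stops, so the local fraction is t = (96 − 87)/(100 − 87) = 9/13 ≈ 0.6923.
R = 57 + 0.6923 × (199 − 57) = 155.307 → 155
G = 197 + 0.6923 × (44 − 197) = 91.078 → 91
B = 198 + 0.6923 × (65 − 198) = 105.924 → 106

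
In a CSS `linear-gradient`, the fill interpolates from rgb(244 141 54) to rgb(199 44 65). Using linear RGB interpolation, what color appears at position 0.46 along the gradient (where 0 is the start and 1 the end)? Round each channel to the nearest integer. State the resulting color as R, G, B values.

(223, 96, 59)

R = 244 + 0.46 × (199 − 244) = 244 + 0.46 × -45 = 223.3 → 223
G = 141 + 0.46 × (44 − 141) = 141 + 0.46 × -97 = 96.38 → 96
B = 54 + 0.46 × (65 − 54) = 54 + 0.46 × 11 = 59.06 → 59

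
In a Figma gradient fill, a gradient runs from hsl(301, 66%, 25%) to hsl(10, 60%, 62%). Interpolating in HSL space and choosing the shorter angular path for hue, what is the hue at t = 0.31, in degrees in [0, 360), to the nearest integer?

322

Hue: 10 − 301 = -291°, but |-291| > 180 so the shorter arc goes the other way: Δh = -291 + 360 = 69°.
H = 301 + 0.31 × (69) = 322.39 → 322°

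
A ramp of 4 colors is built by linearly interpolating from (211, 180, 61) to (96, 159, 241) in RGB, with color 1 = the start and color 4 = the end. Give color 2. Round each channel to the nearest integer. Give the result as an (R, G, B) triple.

(173, 173, 121)

With 4 swatches and endpoints inclusive, swatch 2 sits at t = (2 − 1)/(4 − 1) = 1/3 ≈ 0.3333.
R = 211 + 0.3333 × (96 − 211) = 172.671 → 173
G = 180 + 0.3333 × (159 − 180) = 173.001 → 173
B = 61 + 0.3333 × (241 − 61) = 120.994 → 121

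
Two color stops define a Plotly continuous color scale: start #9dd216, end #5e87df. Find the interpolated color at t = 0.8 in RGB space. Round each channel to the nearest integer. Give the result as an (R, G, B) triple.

#9dd216 → (157, 210, 22); #5e87df → (94, 135, 223).
R = 157 + 0.8 × (94 − 157) = 157 + 0.8 × -63 = 106.6 → 107
G = 210 + 0.8 × (135 − 210) = 210 + 0.8 × -75 = 150 → 150
B = 22 + 0.8 × (223 − 22) = 22 + 0.8 × 201 = 182.8 → 183

(107, 150, 183)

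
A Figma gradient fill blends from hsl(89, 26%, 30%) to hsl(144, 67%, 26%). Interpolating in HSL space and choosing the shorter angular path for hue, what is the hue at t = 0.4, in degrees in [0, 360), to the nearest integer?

Hue arc: Δh = 144 − 89 = 55° (|Δh| ≤ 180, already the shorter path).
H = 89 + 0.4 × (55) = 111 → 111°

111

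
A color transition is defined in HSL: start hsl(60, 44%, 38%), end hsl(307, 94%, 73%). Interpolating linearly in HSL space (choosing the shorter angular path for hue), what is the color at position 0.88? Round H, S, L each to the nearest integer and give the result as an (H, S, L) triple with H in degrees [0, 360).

Hue: 307 − 60 = 247°, but |247| > 180 so the shorter arc goes the other way: Δh = 247 − 360 = -113°.
H = 60 + 0.88 × (-113) = -39.44 → -39 → -39 mod 360 = 321°
S = 44 + 0.88 × (94 − 44) = 88 → 88%
L = 38 + 0.88 × (73 − 38) = 68.8 → 69%

(321, 88, 69)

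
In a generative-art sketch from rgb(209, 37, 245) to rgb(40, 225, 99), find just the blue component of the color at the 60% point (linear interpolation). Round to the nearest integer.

157

B = 245 + 0.6 × (99 − 245) = 157.4 → 157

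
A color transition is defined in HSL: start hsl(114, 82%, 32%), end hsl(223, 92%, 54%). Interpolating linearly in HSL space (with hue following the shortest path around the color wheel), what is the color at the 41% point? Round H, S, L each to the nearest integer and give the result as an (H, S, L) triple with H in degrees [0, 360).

Hue arc: Δh = 223 − 114 = 109° (|Δh| ≤ 180, already the shorter path).
H = 114 + 0.41 × (109) = 158.69 → 159°
S = 82 + 0.41 × (92 − 82) = 86.1 → 86%
L = 32 + 0.41 × (54 − 32) = 41.02 → 41%

(159, 86, 41)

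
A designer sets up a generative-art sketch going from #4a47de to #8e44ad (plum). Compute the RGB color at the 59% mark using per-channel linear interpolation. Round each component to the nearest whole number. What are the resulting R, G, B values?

(114, 69, 193)

#4a47de → (74, 71, 222); #8e44ad → (142, 68, 173).
59% corresponds to t = 0.59.
R = 74 + 0.59 × (142 − 74) = 74 + 0.59 × 68 = 114.12 → 114
G = 71 + 0.59 × (68 − 71) = 71 + 0.59 × -3 = 69.23 → 69
B = 222 + 0.59 × (173 − 222) = 222 + 0.59 × -49 = 193.09 → 193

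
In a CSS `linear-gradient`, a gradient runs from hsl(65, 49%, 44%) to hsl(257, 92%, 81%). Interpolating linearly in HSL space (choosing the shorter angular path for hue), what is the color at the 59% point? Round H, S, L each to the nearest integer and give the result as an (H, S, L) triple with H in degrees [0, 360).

(326, 74, 66)

Hue: 257 − 65 = 192°, but |192| > 180 so the shorter arc goes the other way: Δh = 192 − 360 = -168°.
H = 65 + 0.59 × (-168) = -34.12 → -34 → -34 mod 360 = 326°
S = 49 + 0.59 × (92 − 49) = 74.37 → 74%
L = 44 + 0.59 × (81 − 44) = 65.83 → 66%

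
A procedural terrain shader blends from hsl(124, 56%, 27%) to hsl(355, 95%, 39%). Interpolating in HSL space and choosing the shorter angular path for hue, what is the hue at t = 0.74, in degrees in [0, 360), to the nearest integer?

Hue: 355 − 124 = 231°, but |231| > 180 so the shorter arc goes the other way: Δh = 231 − 360 = -129°.
H = 124 + 0.74 × (-129) = 28.54 → 29°

29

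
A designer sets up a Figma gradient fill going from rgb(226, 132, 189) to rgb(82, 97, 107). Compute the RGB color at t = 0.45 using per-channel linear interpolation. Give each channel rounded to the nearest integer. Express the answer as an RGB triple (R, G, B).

R = 226 + 0.45 × (82 − 226) = 226 + 0.45 × -144 = 161.2 → 161
G = 132 + 0.45 × (97 − 132) = 132 + 0.45 × -35 = 116.25 → 116
B = 189 + 0.45 × (107 − 189) = 189 + 0.45 × -82 = 152.1 → 152

(161, 116, 152)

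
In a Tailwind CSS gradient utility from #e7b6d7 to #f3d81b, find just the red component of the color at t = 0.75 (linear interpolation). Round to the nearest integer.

R₁ = 231 (from #e7b6d7), R₂ = 243 (from #f3d81b).
R = 231 + 0.75 × (243 − 231) = 240 → 240

240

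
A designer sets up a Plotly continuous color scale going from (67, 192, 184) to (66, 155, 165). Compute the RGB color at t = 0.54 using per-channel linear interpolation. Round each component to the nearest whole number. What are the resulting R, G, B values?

(66, 172, 174)

R = 67 + 0.54 × (66 − 67) = 67 + 0.54 × -1 = 66.46 → 66
G = 192 + 0.54 × (155 − 192) = 192 + 0.54 × -37 = 172.02 → 172
B = 184 + 0.54 × (165 − 184) = 184 + 0.54 × -19 = 173.74 → 174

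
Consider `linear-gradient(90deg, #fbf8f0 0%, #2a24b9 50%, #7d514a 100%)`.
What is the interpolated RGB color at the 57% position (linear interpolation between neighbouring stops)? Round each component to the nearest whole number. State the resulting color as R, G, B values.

(54, 42, 169)

57% lies between the 50% and 100% stops, so the local fraction is t = (57 − 50)/(100 − 50) = 7/50 ≈ 0.14.
#2a24b9 → (42, 36, 185); #7d514a → (125, 81, 74).
R = 42 + 0.14 × (125 − 42) = 53.62 → 54
G = 36 + 0.14 × (81 − 36) = 42.3 → 42
B = 185 + 0.14 × (74 − 185) = 169.46 → 169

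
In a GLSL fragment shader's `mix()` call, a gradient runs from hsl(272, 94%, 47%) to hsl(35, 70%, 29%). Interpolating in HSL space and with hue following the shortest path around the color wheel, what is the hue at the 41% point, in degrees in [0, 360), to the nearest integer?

322

Hue: 35 − 272 = -237°, but |-237| > 180 so the shorter arc goes the other way: Δh = -237 + 360 = 123°.
H = 272 + 0.41 × (123) = 322.43 → 322°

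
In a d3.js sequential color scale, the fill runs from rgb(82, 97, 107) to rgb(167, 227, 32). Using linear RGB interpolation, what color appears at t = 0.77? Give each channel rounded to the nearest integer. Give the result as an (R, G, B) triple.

R = 82 + 0.77 × (167 − 82) = 82 + 0.77 × 85 = 147.45 → 147
G = 97 + 0.77 × (227 − 97) = 97 + 0.77 × 130 = 197.1 → 197
B = 107 + 0.77 × (32 − 107) = 107 + 0.77 × -75 = 49.25 → 49
So the blended color is (147, 197, 49), about #93c531.

(147, 197, 49)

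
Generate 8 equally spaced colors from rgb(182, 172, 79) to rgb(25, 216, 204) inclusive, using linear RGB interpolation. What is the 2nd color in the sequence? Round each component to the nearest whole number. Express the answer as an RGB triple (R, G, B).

With 8 swatches and endpoints inclusive, swatch 2 sits at t = (2 − 1)/(8 − 1) = 1/7 ≈ 0.1429.
R = 182 + 0.1429 × (25 − 182) = 159.565 → 160
G = 172 + 0.1429 × (216 − 172) = 178.288 → 178
B = 79 + 0.1429 × (204 − 79) = 96.862 → 97

(160, 178, 97)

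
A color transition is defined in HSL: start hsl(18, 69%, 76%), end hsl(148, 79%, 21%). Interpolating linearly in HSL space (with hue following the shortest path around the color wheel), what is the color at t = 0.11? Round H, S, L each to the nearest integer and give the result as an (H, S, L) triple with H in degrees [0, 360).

(32, 70, 70)

Hue arc: Δh = 148 − 18 = 130° (|Δh| ≤ 180, already the shorter path).
H = 18 + 0.11 × (130) = 32.3 → 32°
S = 69 + 0.11 × (79 − 69) = 70.1 → 70%
L = 76 + 0.11 × (21 − 76) = 69.95 → 70%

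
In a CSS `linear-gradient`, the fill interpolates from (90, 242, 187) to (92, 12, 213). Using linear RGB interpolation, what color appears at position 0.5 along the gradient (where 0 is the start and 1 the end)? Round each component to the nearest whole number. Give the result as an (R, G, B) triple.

(91, 127, 200)

R = 90 + 0.5 × (92 − 90) = 90 + 0.5 × 2 = 91 → 91
G = 242 + 0.5 × (12 − 242) = 242 + 0.5 × -230 = 127 → 127
B = 187 + 0.5 × (213 − 187) = 187 + 0.5 × 26 = 200 → 200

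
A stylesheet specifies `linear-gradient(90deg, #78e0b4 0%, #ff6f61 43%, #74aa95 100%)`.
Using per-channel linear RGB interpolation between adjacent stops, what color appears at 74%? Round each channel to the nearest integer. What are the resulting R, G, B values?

74% lies between the 43% and 100% stops, so the local fraction is t = (74 − 43)/(100 − 43) = 31/57 ≈ 0.5439.
#ff6f61 → (255, 111, 97); #74aa95 → (116, 170, 149).
R = 255 + 0.5439 × (116 − 255) = 179.398 → 179
G = 111 + 0.5439 × (170 − 111) = 143.09 → 143
B = 97 + 0.5439 × (149 − 97) = 125.283 → 125

(179, 143, 125)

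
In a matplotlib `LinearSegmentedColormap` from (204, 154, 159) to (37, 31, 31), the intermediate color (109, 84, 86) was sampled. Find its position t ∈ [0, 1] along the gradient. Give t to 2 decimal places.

Invert the lerp on the R channel (largest span, 167): t = (109 − 204) / (37 − 204) = -95/-167 = 0.56886.
Check on G: (84 − 154)/(31 − 154) = 0.5691 ✓

0.57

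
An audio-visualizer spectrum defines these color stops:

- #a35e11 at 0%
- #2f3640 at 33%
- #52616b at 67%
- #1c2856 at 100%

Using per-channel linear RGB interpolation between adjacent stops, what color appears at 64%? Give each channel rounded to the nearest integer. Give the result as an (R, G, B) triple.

(79, 93, 103)

64% lies between the 33% and 67% stops, so the local fraction is t = (64 − 33)/(67 − 33) = 31/34 ≈ 0.9118.
#2f3640 → (47, 54, 64); #52616b → (82, 97, 107).
R = 47 + 0.9118 × (82 − 47) = 78.913 → 79
G = 54 + 0.9118 × (97 − 54) = 93.207 → 93
B = 64 + 0.9118 × (107 − 64) = 103.207 → 103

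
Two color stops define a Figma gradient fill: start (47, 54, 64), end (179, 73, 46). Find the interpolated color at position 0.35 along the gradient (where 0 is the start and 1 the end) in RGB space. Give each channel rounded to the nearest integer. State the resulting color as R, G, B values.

(93, 61, 58)

R = 47 + 0.35 × (179 − 47) = 47 + 0.35 × 132 = 93.2 → 93
G = 54 + 0.35 × (73 − 54) = 54 + 0.35 × 19 = 60.65 → 61
B = 64 + 0.35 × (46 − 64) = 64 + 0.35 × -18 = 57.7 → 58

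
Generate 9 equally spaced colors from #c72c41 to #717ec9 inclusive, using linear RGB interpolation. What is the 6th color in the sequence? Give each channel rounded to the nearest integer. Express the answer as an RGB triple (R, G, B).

(145, 95, 150)

With 9 swatches and endpoints inclusive, swatch 6 sits at t = (6 − 1)/(9 − 1) = 5/8 ≈ 0.625.
#c72c41 → (199, 44, 65); #717ec9 → (113, 126, 201).
R = 199 + 0.625 × (113 − 199) = 145.25 → 145
G = 44 + 0.625 × (126 − 44) = 95.25 → 95
B = 65 + 0.625 × (201 − 65) = 150 → 150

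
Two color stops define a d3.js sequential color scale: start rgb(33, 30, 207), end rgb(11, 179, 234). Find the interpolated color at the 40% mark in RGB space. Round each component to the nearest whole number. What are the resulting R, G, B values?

(24, 90, 218)

40% corresponds to t = 0.4.
R = 33 + 0.4 × (11 − 33) = 33 + 0.4 × -22 = 24.2 → 24
G = 30 + 0.4 × (179 − 30) = 30 + 0.4 × 149 = 89.6 → 90
B = 207 + 0.4 × (234 − 207) = 207 + 0.4 × 27 = 217.8 → 218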